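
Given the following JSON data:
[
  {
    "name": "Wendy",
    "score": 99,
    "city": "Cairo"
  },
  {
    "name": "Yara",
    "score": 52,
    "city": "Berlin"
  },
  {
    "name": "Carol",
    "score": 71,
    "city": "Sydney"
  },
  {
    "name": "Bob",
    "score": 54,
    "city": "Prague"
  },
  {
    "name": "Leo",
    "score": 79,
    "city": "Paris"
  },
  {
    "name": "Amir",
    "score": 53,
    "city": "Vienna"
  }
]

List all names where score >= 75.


Filtering records where score >= 75:
  Wendy (score=99) -> YES
  Yara (score=52) -> no
  Carol (score=71) -> no
  Bob (score=54) -> no
  Leo (score=79) -> YES
  Amir (score=53) -> no


ANSWER: Wendy, Leo


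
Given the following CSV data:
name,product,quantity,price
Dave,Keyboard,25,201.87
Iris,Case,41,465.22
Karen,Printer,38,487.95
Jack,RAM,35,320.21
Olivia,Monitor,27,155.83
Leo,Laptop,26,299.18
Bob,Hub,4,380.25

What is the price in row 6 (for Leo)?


Row 6: Leo
Column 'price' = 299.18

ANSWER: 299.18


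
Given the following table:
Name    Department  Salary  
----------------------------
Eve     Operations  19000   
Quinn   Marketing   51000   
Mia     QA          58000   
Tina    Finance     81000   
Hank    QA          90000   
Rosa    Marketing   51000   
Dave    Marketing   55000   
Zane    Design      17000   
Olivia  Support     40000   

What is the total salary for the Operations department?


Operations department members:
  Eve: 19000
Total = 19000 = 19000

ANSWER: 19000


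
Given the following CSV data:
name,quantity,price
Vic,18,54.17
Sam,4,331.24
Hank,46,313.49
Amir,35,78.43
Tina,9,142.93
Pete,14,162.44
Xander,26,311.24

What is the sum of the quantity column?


Values in 'quantity' column:
  Row 1: 18
  Row 2: 4
  Row 3: 46
  Row 4: 35
  Row 5: 9
  Row 6: 14
  Row 7: 26
Sum = 18 + 4 + 46 + 35 + 9 + 14 + 26 = 152

ANSWER: 152


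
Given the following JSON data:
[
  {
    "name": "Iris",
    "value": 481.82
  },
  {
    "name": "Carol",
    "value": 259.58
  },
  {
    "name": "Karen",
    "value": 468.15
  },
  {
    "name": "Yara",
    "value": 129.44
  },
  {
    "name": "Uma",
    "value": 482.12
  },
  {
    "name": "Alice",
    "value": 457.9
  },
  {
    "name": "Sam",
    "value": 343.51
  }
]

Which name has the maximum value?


Comparing values:
  Iris: 481.82
  Carol: 259.58
  Karen: 468.15
  Yara: 129.44
  Uma: 482.12
  Alice: 457.9
  Sam: 343.51
Maximum: Uma (482.12)

ANSWER: Uma


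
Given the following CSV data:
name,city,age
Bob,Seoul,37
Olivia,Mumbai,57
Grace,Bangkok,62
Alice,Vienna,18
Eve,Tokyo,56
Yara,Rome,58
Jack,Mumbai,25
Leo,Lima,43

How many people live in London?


Scanning city column for 'London':
Total matches: 0

ANSWER: 0


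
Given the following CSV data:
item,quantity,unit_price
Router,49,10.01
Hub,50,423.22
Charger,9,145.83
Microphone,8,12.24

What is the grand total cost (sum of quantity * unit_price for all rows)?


Computing row totals:
  Router: 49 * 10.01 = 490.49
  Hub: 50 * 423.22 = 21161.0
  Charger: 9 * 145.83 = 1312.47
  Microphone: 8 * 12.24 = 97.92
Grand total = 490.49 + 21161.0 + 1312.47 + 97.92 = 23061.88

ANSWER: 23061.88


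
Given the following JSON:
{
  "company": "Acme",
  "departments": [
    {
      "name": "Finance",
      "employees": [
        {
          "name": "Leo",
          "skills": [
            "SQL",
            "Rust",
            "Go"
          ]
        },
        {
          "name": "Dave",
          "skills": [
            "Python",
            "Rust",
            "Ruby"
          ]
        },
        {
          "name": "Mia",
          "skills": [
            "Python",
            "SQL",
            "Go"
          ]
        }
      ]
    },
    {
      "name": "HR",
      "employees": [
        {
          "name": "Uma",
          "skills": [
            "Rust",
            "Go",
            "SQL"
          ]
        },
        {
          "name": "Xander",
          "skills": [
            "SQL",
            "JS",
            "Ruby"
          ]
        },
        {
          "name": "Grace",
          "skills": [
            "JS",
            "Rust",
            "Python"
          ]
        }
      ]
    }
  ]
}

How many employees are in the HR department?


Path: departments[1].employees
Count: 3

ANSWER: 3


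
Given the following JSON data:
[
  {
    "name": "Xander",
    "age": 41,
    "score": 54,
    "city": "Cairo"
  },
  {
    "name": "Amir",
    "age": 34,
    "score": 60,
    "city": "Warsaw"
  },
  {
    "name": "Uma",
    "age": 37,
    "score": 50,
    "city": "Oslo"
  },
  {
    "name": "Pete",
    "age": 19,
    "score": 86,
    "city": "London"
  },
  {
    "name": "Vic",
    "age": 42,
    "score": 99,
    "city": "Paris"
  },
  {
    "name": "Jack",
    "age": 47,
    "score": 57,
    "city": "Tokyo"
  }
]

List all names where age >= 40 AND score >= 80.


Checking both conditions:
  Xander (age=41, score=54) -> no
  Amir (age=34, score=60) -> no
  Uma (age=37, score=50) -> no
  Pete (age=19, score=86) -> no
  Vic (age=42, score=99) -> YES
  Jack (age=47, score=57) -> no


ANSWER: Vic


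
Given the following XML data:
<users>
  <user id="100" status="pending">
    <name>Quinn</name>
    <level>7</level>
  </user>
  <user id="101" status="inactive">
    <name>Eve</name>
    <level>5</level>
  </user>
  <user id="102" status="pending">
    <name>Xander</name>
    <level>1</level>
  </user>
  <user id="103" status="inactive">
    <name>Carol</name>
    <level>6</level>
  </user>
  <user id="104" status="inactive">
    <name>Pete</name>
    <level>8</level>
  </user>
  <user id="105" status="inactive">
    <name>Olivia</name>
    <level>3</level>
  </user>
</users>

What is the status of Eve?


Finding user with name = Eve
user id="101" status="inactive"

ANSWER: inactive


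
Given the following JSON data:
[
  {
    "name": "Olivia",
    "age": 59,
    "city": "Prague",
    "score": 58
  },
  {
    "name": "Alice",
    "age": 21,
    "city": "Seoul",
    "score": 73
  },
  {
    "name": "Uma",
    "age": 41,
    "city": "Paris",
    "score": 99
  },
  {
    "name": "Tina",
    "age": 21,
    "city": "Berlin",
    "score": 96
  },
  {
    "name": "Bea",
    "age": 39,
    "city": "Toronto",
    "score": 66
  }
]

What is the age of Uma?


Looking up record where name = Uma
Record index: 2
Field 'age' = 41

ANSWER: 41


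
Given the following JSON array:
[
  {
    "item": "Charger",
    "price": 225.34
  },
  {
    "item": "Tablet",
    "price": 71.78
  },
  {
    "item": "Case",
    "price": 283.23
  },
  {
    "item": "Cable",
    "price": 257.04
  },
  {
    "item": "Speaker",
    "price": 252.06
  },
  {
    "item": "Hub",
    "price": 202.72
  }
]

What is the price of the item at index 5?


Array index 5 -> Hub
price = 202.72

ANSWER: 202.72


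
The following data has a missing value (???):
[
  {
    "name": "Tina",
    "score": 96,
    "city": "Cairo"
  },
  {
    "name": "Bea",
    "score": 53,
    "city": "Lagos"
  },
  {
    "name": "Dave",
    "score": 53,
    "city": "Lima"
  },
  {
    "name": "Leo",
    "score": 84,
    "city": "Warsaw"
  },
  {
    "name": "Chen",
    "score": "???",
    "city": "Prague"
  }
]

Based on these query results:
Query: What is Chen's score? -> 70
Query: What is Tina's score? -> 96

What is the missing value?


The missing value is Chen's score
From query: Chen's score = 70

ANSWER: 70


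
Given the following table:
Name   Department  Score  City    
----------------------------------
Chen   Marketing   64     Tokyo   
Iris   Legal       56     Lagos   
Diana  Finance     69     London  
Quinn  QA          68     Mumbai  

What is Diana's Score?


Row 3: Diana
Score = 69

ANSWER: 69


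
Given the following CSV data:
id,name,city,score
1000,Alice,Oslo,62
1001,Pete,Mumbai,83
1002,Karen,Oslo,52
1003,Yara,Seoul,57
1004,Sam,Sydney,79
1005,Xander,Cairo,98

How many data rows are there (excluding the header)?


Counting rows (excluding header):
Header: id,name,city,score
Data rows: 6

ANSWER: 6


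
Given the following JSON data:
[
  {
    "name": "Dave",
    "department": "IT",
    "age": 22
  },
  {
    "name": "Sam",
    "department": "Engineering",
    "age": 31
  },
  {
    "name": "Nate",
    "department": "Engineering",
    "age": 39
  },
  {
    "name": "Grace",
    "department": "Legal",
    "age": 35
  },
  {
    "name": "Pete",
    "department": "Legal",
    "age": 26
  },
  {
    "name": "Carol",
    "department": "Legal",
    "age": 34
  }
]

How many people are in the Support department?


Scanning records for department = Support
  No matches found
Count: 0

ANSWER: 0


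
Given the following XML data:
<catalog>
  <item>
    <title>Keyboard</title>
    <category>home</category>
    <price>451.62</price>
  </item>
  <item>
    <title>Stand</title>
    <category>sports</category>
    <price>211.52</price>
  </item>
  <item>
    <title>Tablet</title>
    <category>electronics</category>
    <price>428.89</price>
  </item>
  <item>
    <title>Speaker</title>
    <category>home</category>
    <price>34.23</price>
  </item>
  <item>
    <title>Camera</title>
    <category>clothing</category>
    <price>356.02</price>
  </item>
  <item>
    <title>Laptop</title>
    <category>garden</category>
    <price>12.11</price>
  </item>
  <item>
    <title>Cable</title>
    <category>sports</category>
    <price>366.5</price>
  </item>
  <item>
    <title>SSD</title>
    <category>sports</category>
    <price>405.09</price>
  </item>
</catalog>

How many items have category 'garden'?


Scanning <item> elements for <category>garden</category>:
  Item 6: Laptop -> MATCH
Count: 1

ANSWER: 1


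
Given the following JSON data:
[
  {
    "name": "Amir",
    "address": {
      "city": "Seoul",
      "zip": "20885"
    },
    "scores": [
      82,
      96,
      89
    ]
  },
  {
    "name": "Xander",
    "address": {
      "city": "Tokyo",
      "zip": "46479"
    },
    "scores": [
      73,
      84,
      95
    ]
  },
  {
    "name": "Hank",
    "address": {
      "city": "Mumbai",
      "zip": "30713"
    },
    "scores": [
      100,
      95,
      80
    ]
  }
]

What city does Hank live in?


Path: records[2].address.city
Value: Mumbai

ANSWER: Mumbai


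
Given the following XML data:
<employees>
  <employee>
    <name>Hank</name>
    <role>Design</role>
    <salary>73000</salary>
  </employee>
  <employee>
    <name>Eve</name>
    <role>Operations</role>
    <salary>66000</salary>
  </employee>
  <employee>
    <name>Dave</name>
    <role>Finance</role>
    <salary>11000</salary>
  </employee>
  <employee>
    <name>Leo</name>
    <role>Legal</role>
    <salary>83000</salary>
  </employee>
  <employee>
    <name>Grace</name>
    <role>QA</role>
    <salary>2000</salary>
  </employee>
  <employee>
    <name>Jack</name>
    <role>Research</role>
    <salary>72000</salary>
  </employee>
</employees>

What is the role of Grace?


Searching for <employee> with <name>Grace</name>
Found at position 5
<role>QA</role>

ANSWER: QA


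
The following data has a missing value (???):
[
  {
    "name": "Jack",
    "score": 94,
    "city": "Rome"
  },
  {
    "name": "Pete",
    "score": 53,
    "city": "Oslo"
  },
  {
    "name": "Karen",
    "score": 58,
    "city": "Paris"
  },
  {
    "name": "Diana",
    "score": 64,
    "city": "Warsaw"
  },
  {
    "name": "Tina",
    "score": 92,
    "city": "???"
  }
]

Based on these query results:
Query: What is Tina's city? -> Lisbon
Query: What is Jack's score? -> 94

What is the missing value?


The missing value is Tina's city
From query: Tina's city = Lisbon

ANSWER: Lisbon


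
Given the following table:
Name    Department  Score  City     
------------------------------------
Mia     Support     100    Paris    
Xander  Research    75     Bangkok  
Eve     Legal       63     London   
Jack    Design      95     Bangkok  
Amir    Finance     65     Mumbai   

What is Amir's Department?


Row 5: Amir
Department = Finance

ANSWER: Finance


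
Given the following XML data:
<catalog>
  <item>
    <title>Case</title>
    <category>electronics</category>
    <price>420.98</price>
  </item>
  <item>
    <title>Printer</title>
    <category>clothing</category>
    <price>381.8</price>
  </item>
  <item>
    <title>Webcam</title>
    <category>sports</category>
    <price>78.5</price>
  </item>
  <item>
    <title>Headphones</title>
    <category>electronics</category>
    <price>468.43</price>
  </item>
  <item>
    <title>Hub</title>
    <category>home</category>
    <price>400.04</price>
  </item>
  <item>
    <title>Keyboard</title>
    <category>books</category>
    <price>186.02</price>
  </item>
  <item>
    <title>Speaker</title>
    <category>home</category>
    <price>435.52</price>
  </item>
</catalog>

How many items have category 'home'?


Scanning <item> elements for <category>home</category>:
  Item 5: Hub -> MATCH
  Item 7: Speaker -> MATCH
Count: 2

ANSWER: 2


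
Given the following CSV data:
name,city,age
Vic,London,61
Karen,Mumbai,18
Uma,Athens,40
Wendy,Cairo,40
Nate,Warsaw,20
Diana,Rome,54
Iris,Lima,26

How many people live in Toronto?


Scanning city column for 'Toronto':
Total matches: 0

ANSWER: 0


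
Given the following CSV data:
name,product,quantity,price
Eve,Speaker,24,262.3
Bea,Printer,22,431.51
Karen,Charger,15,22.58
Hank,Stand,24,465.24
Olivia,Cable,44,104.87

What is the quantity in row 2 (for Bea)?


Row 2: Bea
Column 'quantity' = 22

ANSWER: 22


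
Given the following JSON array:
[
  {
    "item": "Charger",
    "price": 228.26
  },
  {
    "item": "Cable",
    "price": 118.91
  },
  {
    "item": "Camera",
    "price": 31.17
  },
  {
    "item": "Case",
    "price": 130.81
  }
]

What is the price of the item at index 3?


Array index 3 -> Case
price = 130.81

ANSWER: 130.81


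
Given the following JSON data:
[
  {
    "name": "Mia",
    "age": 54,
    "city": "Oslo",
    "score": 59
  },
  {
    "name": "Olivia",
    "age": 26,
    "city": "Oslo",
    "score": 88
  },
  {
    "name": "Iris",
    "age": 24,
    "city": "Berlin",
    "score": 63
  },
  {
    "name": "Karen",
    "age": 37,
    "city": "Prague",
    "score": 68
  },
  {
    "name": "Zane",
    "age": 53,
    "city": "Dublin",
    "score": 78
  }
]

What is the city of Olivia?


Looking up record where name = Olivia
Record index: 1
Field 'city' = Oslo

ANSWER: Oslo


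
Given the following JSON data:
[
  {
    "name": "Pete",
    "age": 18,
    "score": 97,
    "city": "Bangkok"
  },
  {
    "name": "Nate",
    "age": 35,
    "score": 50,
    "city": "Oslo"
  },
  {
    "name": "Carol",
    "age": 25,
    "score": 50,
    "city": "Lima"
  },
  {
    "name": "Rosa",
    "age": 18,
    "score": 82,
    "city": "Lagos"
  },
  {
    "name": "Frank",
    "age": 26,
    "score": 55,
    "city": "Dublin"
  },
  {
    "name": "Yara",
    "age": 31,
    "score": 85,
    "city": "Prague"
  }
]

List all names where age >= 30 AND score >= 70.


Checking both conditions:
  Pete (age=18, score=97) -> no
  Nate (age=35, score=50) -> no
  Carol (age=25, score=50) -> no
  Rosa (age=18, score=82) -> no
  Frank (age=26, score=55) -> no
  Yara (age=31, score=85) -> YES


ANSWER: Yara


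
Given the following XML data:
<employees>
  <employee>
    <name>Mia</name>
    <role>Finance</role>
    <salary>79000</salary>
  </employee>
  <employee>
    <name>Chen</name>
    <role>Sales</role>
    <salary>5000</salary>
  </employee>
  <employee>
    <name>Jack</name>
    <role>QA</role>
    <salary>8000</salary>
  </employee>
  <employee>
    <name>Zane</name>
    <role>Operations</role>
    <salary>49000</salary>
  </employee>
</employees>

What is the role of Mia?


Searching for <employee> with <name>Mia</name>
Found at position 1
<role>Finance</role>

ANSWER: Finance


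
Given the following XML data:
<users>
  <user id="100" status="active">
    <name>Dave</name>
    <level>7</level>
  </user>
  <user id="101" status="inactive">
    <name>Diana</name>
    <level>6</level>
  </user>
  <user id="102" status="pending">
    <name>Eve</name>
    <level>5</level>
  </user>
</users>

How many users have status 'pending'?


Counting users with status='pending':
  Eve (id=102) -> MATCH
Count: 1

ANSWER: 1


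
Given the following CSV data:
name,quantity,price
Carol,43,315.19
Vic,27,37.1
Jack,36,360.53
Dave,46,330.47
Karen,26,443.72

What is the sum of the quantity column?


Values in 'quantity' column:
  Row 1: 43
  Row 2: 27
  Row 3: 36
  Row 4: 46
  Row 5: 26
Sum = 43 + 27 + 36 + 46 + 26 = 178

ANSWER: 178


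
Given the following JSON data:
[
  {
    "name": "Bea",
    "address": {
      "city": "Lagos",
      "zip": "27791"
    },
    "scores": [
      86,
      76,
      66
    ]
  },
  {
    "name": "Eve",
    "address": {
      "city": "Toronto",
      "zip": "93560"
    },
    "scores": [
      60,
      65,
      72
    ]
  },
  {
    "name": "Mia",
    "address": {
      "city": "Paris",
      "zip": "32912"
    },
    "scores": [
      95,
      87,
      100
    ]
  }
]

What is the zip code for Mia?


Path: records[2].address.zip
Value: 32912

ANSWER: 32912


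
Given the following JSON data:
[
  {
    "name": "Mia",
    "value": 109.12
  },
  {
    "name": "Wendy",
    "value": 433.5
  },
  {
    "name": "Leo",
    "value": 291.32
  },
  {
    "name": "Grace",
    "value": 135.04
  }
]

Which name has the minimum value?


Comparing values:
  Mia: 109.12
  Wendy: 433.5
  Leo: 291.32
  Grace: 135.04
Minimum: Mia (109.12)

ANSWER: Mia


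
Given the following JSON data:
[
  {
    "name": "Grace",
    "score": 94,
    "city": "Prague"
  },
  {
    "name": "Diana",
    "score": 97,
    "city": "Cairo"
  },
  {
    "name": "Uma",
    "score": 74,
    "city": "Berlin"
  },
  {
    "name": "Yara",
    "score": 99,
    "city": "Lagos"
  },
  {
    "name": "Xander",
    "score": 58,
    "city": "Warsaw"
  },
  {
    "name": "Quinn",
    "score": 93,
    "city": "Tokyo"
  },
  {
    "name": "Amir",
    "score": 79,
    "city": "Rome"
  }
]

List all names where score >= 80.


Filtering records where score >= 80:
  Grace (score=94) -> YES
  Diana (score=97) -> YES
  Uma (score=74) -> no
  Yara (score=99) -> YES
  Xander (score=58) -> no
  Quinn (score=93) -> YES
  Amir (score=79) -> no


ANSWER: Grace, Diana, Yara, Quinn


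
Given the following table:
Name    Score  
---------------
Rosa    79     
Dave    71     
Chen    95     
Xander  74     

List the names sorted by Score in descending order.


Sorting by Score (descending):
  Chen: 95
  Rosa: 79
  Xander: 74
  Dave: 71


ANSWER: Chen, Rosa, Xander, Dave


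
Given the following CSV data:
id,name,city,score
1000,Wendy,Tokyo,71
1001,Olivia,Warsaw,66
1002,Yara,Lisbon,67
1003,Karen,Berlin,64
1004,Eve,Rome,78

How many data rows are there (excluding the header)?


Counting rows (excluding header):
Header: id,name,city,score
Data rows: 5

ANSWER: 5


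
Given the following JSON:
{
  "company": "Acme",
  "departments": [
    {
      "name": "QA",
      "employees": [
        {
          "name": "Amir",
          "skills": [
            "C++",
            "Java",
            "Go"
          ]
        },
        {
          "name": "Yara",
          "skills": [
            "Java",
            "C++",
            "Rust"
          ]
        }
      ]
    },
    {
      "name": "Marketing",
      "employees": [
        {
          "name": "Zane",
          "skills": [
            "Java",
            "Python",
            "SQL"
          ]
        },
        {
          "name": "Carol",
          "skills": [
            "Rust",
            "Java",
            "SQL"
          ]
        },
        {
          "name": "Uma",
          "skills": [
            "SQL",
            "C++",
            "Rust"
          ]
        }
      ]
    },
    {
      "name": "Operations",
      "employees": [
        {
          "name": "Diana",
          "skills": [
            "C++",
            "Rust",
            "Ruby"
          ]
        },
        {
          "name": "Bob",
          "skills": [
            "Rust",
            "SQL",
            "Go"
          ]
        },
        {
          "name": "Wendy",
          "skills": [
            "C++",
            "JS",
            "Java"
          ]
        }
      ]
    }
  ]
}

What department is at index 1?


Path: departments[1].name
Value: Marketing

ANSWER: Marketing


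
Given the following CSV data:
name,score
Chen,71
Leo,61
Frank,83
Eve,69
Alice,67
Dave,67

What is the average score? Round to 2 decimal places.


Scores: 71, 61, 83, 69, 67, 67
Sum = 418
Count = 6
Average = 418 / 6 = 69.67

ANSWER: 69.67


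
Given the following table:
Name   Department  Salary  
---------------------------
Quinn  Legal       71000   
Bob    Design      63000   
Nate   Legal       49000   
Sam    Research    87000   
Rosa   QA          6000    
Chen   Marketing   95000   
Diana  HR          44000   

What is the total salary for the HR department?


HR department members:
  Diana: 44000
Total = 44000 = 44000

ANSWER: 44000


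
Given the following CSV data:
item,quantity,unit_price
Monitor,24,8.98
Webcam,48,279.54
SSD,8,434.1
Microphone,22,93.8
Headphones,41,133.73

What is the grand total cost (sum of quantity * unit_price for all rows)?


Computing row totals:
  Monitor: 24 * 8.98 = 215.52
  Webcam: 48 * 279.54 = 13417.92
  SSD: 8 * 434.1 = 3472.8
  Microphone: 22 * 93.8 = 2063.6
  Headphones: 41 * 133.73 = 5482.93
Grand total = 215.52 + 13417.92 + 3472.8 + 2063.6 + 5482.93 = 24652.77

ANSWER: 24652.77


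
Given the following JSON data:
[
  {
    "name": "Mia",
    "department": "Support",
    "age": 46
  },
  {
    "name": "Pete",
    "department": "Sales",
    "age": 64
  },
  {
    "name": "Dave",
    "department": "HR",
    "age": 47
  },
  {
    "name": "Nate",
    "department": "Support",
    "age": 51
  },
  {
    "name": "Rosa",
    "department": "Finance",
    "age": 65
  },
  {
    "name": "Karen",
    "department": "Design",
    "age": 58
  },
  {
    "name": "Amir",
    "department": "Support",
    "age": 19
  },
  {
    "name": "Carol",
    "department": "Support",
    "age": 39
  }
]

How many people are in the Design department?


Scanning records for department = Design
  Record 5: Karen
Count: 1

ANSWER: 1


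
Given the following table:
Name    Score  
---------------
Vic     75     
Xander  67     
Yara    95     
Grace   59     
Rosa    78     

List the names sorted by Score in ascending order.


Sorting by Score (ascending):
  Grace: 59
  Xander: 67
  Vic: 75
  Rosa: 78
  Yara: 95


ANSWER: Grace, Xander, Vic, Rosa, Yara


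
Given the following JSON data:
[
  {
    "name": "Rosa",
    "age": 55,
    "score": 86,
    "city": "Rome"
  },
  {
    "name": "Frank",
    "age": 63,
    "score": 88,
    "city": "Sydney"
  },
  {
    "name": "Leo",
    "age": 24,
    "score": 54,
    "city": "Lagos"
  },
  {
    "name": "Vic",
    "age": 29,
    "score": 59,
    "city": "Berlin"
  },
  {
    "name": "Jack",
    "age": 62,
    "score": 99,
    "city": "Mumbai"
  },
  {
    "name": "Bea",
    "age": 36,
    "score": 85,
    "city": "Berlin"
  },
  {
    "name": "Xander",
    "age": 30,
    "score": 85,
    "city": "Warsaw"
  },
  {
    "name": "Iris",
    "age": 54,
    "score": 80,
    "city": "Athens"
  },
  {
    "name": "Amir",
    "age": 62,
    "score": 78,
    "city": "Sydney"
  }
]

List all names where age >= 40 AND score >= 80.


Checking both conditions:
  Rosa (age=55, score=86) -> YES
  Frank (age=63, score=88) -> YES
  Leo (age=24, score=54) -> no
  Vic (age=29, score=59) -> no
  Jack (age=62, score=99) -> YES
  Bea (age=36, score=85) -> no
  Xander (age=30, score=85) -> no
  Iris (age=54, score=80) -> YES
  Amir (age=62, score=78) -> no


ANSWER: Rosa, Frank, Jack, Iris


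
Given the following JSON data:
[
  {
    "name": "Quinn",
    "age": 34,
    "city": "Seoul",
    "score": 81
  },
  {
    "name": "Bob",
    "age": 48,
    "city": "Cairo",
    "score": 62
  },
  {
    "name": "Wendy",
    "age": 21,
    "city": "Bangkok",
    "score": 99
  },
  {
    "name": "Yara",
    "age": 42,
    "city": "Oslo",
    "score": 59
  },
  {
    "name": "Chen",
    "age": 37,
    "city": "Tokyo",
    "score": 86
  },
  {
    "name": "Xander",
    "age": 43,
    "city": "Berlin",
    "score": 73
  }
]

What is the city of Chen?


Looking up record where name = Chen
Record index: 4
Field 'city' = Tokyo

ANSWER: Tokyo


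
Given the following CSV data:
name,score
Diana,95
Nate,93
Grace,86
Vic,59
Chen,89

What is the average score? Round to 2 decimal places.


Scores: 95, 93, 86, 59, 89
Sum = 422
Count = 5
Average = 422 / 5 = 84.40

ANSWER: 84.40


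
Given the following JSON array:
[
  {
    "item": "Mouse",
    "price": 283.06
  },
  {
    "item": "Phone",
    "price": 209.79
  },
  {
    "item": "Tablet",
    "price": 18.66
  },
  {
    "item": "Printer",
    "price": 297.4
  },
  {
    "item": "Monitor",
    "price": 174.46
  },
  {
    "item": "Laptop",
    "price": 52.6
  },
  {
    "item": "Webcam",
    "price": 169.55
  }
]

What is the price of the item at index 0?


Array index 0 -> Mouse
price = 283.06

ANSWER: 283.06


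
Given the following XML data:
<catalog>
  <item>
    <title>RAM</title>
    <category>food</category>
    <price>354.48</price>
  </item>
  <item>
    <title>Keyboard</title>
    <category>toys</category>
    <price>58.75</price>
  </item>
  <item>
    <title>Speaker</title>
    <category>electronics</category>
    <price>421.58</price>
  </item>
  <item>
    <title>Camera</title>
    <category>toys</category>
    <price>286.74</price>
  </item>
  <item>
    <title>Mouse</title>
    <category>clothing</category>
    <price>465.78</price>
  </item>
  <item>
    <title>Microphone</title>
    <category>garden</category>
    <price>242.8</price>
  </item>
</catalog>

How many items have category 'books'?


Scanning <item> elements for <category>books</category>:
Count: 0

ANSWER: 0


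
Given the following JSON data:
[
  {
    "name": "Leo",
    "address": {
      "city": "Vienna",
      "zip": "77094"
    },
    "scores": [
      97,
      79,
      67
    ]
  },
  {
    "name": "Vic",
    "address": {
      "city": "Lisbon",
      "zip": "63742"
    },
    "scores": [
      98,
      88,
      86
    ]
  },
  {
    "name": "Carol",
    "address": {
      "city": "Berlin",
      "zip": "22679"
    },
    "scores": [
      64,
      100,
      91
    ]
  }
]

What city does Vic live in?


Path: records[1].address.city
Value: Lisbon

ANSWER: Lisbon


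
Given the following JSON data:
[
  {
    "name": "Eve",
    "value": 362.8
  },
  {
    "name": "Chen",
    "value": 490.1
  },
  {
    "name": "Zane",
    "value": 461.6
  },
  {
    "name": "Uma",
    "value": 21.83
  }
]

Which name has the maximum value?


Comparing values:
  Eve: 362.8
  Chen: 490.1
  Zane: 461.6
  Uma: 21.83
Maximum: Chen (490.1)

ANSWER: Chen


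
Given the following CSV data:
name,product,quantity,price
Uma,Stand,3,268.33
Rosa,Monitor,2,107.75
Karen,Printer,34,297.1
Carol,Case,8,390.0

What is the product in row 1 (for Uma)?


Row 1: Uma
Column 'product' = Stand

ANSWER: Stand


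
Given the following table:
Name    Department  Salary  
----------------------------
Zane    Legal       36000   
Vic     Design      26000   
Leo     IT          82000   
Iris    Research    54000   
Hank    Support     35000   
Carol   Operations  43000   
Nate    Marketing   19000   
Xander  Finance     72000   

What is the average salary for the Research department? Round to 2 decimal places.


Research department members:
  Iris: 54000
Sum = 54000
Count = 1
Average = 54000 / 1 = 54000.00

ANSWER: 54000.00


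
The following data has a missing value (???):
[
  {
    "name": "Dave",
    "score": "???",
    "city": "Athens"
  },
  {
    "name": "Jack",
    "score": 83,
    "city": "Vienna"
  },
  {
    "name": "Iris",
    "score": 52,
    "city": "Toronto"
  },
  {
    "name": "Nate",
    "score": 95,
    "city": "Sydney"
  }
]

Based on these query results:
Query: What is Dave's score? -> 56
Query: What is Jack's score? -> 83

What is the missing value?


The missing value is Dave's score
From query: Dave's score = 56

ANSWER: 56


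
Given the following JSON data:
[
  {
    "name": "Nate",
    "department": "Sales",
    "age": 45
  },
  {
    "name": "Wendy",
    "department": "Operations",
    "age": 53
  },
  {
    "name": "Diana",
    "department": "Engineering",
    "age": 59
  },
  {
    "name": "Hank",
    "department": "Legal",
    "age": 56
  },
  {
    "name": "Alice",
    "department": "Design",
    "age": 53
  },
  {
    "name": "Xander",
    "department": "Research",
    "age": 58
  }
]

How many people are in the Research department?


Scanning records for department = Research
  Record 5: Xander
Count: 1

ANSWER: 1


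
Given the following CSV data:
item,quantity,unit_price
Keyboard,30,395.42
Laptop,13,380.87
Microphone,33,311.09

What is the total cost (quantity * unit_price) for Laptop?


Row: Laptop
quantity = 13
unit_price = 380.87
total = 13 * 380.87 = 4951.31

ANSWER: 4951.31


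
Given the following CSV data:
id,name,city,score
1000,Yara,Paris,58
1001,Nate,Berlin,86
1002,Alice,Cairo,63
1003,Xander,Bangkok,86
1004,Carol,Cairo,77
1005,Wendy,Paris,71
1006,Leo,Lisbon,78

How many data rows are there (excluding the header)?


Counting rows (excluding header):
Header: id,name,city,score
Data rows: 7

ANSWER: 7


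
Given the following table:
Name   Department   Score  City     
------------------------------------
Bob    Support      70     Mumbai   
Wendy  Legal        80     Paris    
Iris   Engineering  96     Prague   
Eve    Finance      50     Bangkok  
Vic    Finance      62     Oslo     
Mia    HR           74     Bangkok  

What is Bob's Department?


Row 1: Bob
Department = Support

ANSWER: Support


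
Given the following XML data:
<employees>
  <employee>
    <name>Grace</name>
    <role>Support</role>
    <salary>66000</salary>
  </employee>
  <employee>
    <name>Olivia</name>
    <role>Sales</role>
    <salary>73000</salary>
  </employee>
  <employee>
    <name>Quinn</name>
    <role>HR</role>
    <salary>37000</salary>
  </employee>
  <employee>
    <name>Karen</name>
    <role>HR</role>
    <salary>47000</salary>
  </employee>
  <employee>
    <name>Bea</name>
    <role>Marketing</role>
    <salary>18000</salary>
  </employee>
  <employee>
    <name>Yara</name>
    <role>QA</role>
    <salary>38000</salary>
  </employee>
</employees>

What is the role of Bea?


Searching for <employee> with <name>Bea</name>
Found at position 5
<role>Marketing</role>

ANSWER: Marketing


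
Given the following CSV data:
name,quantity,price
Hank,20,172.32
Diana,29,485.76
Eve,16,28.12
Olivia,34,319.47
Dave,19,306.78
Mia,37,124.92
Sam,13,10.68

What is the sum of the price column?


Values in 'price' column:
  Row 1: 172.32
  Row 2: 485.76
  Row 3: 28.12
  Row 4: 319.47
  Row 5: 306.78
  Row 6: 124.92
  Row 7: 10.68
Sum = 172.32 + 485.76 + 28.12 + 319.47 + 306.78 + 124.92 + 10.68 = 1448.05

ANSWER: 1448.05


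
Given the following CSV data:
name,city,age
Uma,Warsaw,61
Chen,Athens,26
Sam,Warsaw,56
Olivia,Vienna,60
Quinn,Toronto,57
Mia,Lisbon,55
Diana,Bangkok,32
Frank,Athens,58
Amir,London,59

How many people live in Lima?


Scanning city column for 'Lima':
Total matches: 0

ANSWER: 0


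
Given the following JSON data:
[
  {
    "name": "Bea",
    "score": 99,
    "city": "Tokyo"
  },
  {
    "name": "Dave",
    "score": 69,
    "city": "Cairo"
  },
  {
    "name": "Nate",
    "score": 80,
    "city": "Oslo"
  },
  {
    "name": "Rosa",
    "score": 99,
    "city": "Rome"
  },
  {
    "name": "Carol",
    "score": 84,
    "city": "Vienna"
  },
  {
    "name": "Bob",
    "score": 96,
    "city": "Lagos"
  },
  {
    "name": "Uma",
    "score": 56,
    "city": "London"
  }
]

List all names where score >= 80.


Filtering records where score >= 80:
  Bea (score=99) -> YES
  Dave (score=69) -> no
  Nate (score=80) -> YES
  Rosa (score=99) -> YES
  Carol (score=84) -> YES
  Bob (score=96) -> YES
  Uma (score=56) -> no


ANSWER: Bea, Nate, Rosa, Carol, Bob


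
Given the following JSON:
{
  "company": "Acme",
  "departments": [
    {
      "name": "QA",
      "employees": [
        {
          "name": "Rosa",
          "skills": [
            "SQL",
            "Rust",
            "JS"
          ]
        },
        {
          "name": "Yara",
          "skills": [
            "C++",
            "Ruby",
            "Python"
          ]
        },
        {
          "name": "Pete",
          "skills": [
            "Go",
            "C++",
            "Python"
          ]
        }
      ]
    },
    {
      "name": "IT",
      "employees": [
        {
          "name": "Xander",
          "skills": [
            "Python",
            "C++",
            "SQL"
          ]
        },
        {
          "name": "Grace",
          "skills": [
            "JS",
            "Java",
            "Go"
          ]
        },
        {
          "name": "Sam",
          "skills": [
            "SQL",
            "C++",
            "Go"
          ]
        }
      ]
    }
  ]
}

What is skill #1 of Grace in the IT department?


Path: departments[1].employees[1].skills[0]
Value: JS

ANSWER: JS


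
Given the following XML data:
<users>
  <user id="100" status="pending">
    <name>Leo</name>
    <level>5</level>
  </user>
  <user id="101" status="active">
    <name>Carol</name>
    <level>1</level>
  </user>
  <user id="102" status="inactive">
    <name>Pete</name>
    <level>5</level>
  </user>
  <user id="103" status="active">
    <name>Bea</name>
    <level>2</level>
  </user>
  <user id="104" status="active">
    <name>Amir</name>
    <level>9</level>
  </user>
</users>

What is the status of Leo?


Finding user with name = Leo
user id="100" status="pending"

ANSWER: pending


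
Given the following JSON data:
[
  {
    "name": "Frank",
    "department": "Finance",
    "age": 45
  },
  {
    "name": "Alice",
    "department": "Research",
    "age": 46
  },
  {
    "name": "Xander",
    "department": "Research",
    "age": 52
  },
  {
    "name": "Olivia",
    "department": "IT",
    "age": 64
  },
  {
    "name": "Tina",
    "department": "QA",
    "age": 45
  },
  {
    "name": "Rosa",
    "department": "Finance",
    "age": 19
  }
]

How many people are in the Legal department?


Scanning records for department = Legal
  No matches found
Count: 0

ANSWER: 0


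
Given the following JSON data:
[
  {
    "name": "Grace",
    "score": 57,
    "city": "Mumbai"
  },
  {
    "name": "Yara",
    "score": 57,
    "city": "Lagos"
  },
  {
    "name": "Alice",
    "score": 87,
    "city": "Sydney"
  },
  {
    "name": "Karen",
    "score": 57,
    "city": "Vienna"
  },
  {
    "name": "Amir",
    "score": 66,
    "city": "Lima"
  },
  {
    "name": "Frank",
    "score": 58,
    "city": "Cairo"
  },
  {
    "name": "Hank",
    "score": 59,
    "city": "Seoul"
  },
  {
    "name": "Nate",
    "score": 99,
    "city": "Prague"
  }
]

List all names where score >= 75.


Filtering records where score >= 75:
  Grace (score=57) -> no
  Yara (score=57) -> no
  Alice (score=87) -> YES
  Karen (score=57) -> no
  Amir (score=66) -> no
  Frank (score=58) -> no
  Hank (score=59) -> no
  Nate (score=99) -> YES


ANSWER: Alice, Nate


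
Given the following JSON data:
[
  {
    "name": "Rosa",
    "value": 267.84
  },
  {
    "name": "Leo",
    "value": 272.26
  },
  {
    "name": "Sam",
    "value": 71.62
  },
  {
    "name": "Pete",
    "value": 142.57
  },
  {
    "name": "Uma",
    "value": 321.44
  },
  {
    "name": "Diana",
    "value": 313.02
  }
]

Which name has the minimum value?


Comparing values:
  Rosa: 267.84
  Leo: 272.26
  Sam: 71.62
  Pete: 142.57
  Uma: 321.44
  Diana: 313.02
Minimum: Sam (71.62)

ANSWER: Sam


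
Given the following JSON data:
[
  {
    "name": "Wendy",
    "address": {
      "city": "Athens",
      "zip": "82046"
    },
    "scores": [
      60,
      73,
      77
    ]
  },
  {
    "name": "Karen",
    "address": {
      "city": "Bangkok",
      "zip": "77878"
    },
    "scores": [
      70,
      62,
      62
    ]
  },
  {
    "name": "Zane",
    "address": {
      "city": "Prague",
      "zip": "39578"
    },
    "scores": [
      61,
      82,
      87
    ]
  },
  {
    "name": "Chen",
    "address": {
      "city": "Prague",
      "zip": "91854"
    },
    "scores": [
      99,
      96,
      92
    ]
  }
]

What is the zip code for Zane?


Path: records[2].address.zip
Value: 39578

ANSWER: 39578


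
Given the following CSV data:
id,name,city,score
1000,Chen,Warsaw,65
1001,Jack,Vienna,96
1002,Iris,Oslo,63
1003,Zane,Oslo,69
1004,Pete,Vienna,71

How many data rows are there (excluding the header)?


Counting rows (excluding header):
Header: id,name,city,score
Data rows: 5

ANSWER: 5


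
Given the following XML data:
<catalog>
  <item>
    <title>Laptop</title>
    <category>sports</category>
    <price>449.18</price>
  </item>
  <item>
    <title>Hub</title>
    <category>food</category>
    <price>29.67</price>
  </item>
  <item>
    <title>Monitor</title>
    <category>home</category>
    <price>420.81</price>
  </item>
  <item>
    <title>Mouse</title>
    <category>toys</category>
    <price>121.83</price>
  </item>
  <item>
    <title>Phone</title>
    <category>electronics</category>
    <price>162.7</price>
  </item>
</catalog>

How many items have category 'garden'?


Scanning <item> elements for <category>garden</category>:
Count: 0

ANSWER: 0


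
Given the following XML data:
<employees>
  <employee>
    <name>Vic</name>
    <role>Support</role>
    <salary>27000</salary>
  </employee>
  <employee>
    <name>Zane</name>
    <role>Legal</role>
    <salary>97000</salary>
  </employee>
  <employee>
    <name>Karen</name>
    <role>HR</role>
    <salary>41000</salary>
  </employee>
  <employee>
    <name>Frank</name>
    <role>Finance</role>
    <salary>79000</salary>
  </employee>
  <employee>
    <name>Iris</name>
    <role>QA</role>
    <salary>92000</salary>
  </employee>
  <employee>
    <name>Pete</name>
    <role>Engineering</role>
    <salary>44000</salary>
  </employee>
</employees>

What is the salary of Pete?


Searching for <employee> with <name>Pete</name>
Found at position 6
<salary>44000</salary>

ANSWER: 44000


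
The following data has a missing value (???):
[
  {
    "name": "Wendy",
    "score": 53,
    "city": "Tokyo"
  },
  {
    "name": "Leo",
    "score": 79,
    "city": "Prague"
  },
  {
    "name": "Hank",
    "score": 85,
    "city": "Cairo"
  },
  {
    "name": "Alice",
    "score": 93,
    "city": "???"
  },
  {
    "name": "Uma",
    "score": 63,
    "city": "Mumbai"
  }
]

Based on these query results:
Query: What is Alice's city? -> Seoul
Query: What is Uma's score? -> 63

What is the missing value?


The missing value is Alice's city
From query: Alice's city = Seoul

ANSWER: Seoul


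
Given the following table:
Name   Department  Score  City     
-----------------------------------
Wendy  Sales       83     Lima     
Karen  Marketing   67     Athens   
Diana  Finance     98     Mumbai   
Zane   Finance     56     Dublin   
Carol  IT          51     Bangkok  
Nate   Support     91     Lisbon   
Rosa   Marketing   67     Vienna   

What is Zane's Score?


Row 4: Zane
Score = 56

ANSWER: 56


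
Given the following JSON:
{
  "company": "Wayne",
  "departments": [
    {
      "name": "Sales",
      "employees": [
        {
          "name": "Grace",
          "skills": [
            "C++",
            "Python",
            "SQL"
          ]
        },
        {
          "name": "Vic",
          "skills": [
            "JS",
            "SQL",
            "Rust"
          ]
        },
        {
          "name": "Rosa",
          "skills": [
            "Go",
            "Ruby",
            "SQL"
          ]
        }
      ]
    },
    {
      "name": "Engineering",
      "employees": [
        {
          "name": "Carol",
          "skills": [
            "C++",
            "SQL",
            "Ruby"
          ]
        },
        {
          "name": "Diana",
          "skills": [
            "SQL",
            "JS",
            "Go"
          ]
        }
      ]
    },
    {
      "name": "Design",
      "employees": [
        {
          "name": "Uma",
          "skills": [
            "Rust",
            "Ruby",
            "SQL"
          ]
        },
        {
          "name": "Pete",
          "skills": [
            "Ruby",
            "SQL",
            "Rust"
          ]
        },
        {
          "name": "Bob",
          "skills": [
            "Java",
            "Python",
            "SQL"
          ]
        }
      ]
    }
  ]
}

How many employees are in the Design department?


Path: departments[2].employees
Count: 3

ANSWER: 3
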